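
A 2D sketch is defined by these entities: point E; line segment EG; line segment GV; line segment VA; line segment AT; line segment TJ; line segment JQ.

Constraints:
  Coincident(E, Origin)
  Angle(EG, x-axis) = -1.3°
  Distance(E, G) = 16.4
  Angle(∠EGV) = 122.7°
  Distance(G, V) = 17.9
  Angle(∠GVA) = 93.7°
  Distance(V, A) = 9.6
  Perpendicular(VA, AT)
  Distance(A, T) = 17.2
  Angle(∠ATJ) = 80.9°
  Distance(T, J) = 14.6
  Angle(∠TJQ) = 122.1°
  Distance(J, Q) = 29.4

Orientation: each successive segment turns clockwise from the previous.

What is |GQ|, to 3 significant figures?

33.6

E is at the origin; EG runs at -1.3° with length 16.4, so G = (16.4, -0.372). ∠EGV = 122.7° gives GV at -58.6° from the x-axis; with |GV| = 17.9, V = (25.7, -15.7). ∠GVA = 93.7° gives VA at -145° from the x-axis; with |VA| = 9.6, A = (17.9, -21.2). The perpendicularity gives AT at right angles to VA, so AT runs at 125°; with |AT| = 17.2, T = (7.98, -7.10). ∠ATJ = 80.9° gives TJ at 26.0° from the x-axis; with |TJ| = 14.6, J = (21.1, -0.698). ∠TJQ = 122.1° gives JQ at -31.9° from the x-axis; with |JQ| = 29.4, Q = (46.1, -16.2). Then |GQ| = |Q − G| = 33.6.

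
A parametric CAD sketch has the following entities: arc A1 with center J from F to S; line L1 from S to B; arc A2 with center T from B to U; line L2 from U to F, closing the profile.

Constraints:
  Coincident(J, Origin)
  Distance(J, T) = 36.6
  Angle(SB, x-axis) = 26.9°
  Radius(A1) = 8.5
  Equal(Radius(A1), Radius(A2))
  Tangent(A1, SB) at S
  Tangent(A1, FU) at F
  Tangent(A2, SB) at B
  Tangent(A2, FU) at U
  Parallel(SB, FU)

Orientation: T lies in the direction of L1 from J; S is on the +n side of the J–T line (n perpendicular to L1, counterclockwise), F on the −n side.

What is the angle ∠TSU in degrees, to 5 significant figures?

11.839°

The slot axis is L1's direction at 26.9°, so u = (cos 26.9°, sin 26.9°) = (0.89180, 0.45243) and n = (−sin 26.9°, cos 26.9°) = (-0.45243, 0.89180). J is at the origin and T lies 36.6 along u from J, so T = 36.6·u = (32.640, 16.559). Tangency of A1 to both parallel lines with radius 8.5 puts S and F at J ± 8.5·n: S = (-3.8457, 7.5803), F = (3.8457, -7.5803). Equal radii place B and U the same way about T: B = T + 8.5·n = (28.794, 24.139), U = T − 8.5·n = (36.485, 8.9788). Then cos ∠TSU = ST·SU / (|ST||SU|), giving 11.839°.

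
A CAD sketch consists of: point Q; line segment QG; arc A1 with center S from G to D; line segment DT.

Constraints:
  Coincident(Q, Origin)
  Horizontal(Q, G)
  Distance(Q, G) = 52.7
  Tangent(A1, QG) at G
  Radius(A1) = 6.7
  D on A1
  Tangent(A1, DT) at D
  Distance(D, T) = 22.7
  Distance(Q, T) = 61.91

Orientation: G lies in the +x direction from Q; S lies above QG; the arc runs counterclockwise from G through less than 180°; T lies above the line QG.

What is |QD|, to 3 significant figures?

59.8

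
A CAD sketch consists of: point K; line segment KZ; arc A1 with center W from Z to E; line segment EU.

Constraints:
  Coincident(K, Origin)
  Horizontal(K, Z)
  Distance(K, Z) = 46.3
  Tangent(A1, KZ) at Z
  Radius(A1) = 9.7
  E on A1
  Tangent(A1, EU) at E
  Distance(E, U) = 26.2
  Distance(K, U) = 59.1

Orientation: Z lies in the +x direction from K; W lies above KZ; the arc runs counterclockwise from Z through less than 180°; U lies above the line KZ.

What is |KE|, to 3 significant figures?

56.9

K is at the origin; KZ is horizontal with |KZ| = 46.3 and Z on the +x side, so Z = (46.3, 0.00). Tangency of A1 to KZ means the radius WZ is perpendicular to KZ, so W = Z + (0, 9.7) = (46.3, 9.70). Since WE ⟂ EU (tangency), |WU| = √(9.7² + 26.2²) = 27.9 regardless of where E sits on A1. So U lies on both circle(K, 59.1) and circle(W, 27.9); the above-KZ intersection is U = (45.6, 37.6). E is the foot of the tangent from U: E = (55.3, 13.3).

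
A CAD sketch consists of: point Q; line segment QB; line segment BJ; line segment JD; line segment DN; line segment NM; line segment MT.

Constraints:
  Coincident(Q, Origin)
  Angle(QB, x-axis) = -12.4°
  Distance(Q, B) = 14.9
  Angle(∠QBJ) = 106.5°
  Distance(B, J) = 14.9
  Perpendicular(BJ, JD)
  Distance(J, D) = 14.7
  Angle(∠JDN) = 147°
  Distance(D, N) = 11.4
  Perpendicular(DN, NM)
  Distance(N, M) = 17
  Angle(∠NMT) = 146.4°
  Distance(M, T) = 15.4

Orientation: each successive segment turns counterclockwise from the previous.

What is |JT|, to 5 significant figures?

26.597

Q is at the origin; QB runs at -12.4° with length 14.9, so B = (14.552, -3.1996). ∠QBJ = 106.5° gives BJ at 61.100° from the x-axis; with |BJ| = 14.9, J = (21.753, 9.8449). The perpendicularity gives JD at right angles to BJ, so JD runs at 151.10°; with |JD| = 14.7, D = (8.8840, 16.949). ∠JDN = 147.0° gives DN at -175.90° from the x-axis; with |DN| = 11.4, N = (-2.4868, 16.134). DN is perpendicular to NM, so NM runs at -85.900°; with |NM| = 17.0, M = (-1.2714, -0.82245). ∠NMT = 146.4° gives MT at -52.300° from the x-axis; with |MT| = 15.4, T = (8.1461, -13.007). Then |JT| = |T − J| = 26.597.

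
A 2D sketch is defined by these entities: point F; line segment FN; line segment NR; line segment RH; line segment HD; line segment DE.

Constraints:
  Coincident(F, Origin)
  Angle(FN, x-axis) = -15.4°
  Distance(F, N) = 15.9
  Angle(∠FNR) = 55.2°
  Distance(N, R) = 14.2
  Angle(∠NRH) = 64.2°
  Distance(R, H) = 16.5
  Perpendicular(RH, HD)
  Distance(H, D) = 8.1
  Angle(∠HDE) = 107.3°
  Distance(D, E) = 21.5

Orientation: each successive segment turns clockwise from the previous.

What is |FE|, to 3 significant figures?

23.8

F is at the origin; FN runs at -15.4° with length 15.9, so N = (15.3, -4.22). ∠FNR = 55.2° gives NR at -140° from the x-axis; with |NR| = 14.2, R = (4.42, -13.3). ∠NRH = 64.2° gives RH at 104° from the x-axis; with |RH| = 16.5, H = (0.428, 2.70). The perpendicularity gives HD at right angles to RH, so HD runs at 14.0°; with |HD| = 8.1, D = (8.29, 4.66). ∠HDE = 107.3° gives DE at -58.7° from the x-axis; with |DE| = 21.5, E = (19.5, -13.7). Then |FE| = |E − F| = 23.8.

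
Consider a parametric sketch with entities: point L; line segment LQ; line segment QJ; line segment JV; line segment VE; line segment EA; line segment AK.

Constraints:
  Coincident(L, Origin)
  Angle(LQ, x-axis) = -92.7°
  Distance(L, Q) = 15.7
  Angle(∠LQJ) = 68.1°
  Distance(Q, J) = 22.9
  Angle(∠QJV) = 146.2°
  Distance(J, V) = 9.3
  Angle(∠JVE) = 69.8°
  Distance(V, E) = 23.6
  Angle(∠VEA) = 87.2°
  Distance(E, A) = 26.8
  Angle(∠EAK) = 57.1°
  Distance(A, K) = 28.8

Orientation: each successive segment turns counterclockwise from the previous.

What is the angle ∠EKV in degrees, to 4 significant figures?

61.75°

L is at the origin; LQ runs at -92.7° with length 15.7, so Q = (-0.7396, -15.68). ∠LQJ = 68.1° gives QJ at 19.20° from the x-axis; with |QJ| = 22.9, J = (20.89, -8.152). ∠QJV = 146.2° gives JV at 53.00° from the x-axis; with |JV| = 9.3, V = (26.48, -0.7242). ∠JVE = 69.8° gives VE at 163.2° from the x-axis; with |VE| = 23.6, E = (3.891, 6.097). ∠VEA = 87.2° gives EA at -104.0° from the x-axis; with |EA| = 26.8, A = (-2.593, -19.91). ∠EAK = 57.1° gives AK at 18.90° from the x-axis; with |AK| = 28.8, K = (24.65, -10.58). Then cos ∠EKV = KE·KV / (|KE||KV|), giving 61.75°.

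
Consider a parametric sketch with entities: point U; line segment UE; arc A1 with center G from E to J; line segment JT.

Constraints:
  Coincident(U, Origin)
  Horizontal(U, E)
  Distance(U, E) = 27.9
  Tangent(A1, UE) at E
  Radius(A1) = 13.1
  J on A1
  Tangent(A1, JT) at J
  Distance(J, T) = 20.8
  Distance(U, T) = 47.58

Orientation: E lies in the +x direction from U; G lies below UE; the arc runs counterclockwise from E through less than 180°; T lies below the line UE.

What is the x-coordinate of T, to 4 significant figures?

29.09

U is at the origin; U and E share the same y with |UE| = 27.9 and E on the +x side, so E = (27.90, 0.000). A1 meets UE tangentially, so GE is at right angles to UE, so G = E + (0, -13.1) = (27.90, -13.10). Since GJ ⟂ JT (tangency), |GT| = √(13.1² + 20.8²) = 24.58 regardless of where J sits on A1. So T lies on both circle(U, 47.58) and circle(G, 24.58); the below-UE intersection is T = (29.09, -37.65). J is the foot of the tangent from T: J = (17.17, -20.61).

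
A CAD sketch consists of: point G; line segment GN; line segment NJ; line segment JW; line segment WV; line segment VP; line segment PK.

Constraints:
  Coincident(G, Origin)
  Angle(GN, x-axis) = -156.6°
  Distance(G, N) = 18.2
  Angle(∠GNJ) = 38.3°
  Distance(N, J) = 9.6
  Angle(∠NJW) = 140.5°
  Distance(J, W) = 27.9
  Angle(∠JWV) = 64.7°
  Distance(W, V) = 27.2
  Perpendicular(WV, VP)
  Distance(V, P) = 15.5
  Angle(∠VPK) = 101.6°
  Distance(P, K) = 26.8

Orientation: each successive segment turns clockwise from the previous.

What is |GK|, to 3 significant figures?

14.0

WV ⟂ VP, so VP runs at 177°; with |VP| = 15.5, P = (-3.27, -14.6). ∠VPK = 101.6° gives PK at 98.5° from the x-axis; with |PK| = 26.8, K = (-7.23, 11.9). Then |GK| = |K − G| = 14.0.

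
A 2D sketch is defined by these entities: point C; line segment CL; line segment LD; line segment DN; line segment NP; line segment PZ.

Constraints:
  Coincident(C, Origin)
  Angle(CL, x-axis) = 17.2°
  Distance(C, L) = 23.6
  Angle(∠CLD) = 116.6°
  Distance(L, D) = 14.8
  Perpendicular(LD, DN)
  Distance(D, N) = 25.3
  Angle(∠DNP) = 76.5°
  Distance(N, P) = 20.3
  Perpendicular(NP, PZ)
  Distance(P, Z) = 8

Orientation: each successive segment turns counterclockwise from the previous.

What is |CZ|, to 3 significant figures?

11.2

C is at the origin; CL runs at 17.2° with length 23.6, so L = (22.5, 6.98). ∠CLD = 116.6° gives LD at 80.6° from the x-axis; with |LD| = 14.8, D = (25.0, 21.6). LD is perpendicular to DN, so DN runs at 171°; with |DN| = 25.3, N = (0.00152, 25.7). ∠DNP = 76.5° gives NP at -85.9° from the x-axis; with |NP| = 20.3, P = (1.45, 5.46). The perpendicularity gives PZ at right angles to NP, so PZ runs at 4.10°; with |PZ| = 8.0, Z = (9.43, 6.04). Then |CZ| = |Z − C| = 11.2.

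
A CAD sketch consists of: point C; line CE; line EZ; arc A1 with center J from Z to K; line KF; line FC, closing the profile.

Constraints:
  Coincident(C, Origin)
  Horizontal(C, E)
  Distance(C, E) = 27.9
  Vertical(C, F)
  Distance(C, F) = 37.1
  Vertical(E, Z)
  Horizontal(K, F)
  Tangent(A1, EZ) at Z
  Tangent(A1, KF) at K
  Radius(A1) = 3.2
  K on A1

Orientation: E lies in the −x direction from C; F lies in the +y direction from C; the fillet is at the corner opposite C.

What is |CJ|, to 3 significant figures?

41.9

C is at the origin; CE is horizontal with |CE| = 27.9 and E on the −x side, so E = (-27.9, 0.00). C and F share the same x with |CF| = 37.1 and F on the +y side, so F = (0.00, 37.1). The virtual corner opposite C is at (-27.9, 37.1). Since A1 is tangent to EZ there, JZ ⟂ EZ and tangency of A1 to KF means the radius JK is perpendicular to KF, with radius 3.2, so the center J sits 3.2 in from both sides at J = (-24.7, 33.9). Then |CJ| = |J − C| = 41.9.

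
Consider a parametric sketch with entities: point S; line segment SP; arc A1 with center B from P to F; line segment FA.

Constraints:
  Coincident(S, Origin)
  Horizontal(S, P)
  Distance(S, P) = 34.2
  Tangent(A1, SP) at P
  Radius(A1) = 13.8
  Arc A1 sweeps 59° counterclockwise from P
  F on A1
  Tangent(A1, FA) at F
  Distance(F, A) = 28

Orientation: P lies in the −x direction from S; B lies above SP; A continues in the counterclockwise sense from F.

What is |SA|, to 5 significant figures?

31.706

On A1, P sits at bearing -90° from B; a 59° counterclockwise sweep puts F at bearing -31°, so F = B + 13.8·(cos -31°, sin -31°) = (-22.371, 6.6925). A1 meets FA tangentially, so BF is at right angles to FA, so FA runs along (−sin -31°, cos -31°); with |FA| = 28.0, A = (-7.9500, 30.693). Then |SA| = |A − S| = 31.706.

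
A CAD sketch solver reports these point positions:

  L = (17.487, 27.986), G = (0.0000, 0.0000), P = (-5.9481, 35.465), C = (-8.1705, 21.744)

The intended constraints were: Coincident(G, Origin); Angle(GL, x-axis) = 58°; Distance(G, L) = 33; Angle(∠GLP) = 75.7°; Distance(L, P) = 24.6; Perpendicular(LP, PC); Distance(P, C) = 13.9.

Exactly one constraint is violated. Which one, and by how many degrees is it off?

Perpendicular(LP, PC) — off by 8.50°.

G = (0.00, 0.00) ✓; GL at 58.00° ✓; |GL| = 33.00 ✓; ∠GLP = 75.70° ✓; |LP| = 24.60 ✓; ∠(LP, PC) = 98.50° ✗; |PC| = 13.90 ✓.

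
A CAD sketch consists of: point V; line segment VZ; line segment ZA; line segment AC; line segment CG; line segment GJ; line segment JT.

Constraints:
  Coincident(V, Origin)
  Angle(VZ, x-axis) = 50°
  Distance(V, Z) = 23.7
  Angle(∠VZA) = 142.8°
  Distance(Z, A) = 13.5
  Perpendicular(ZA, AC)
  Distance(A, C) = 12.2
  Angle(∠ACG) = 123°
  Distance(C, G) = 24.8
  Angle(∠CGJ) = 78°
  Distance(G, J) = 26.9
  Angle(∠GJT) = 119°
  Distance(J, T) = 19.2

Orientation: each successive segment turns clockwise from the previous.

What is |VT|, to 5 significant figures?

31.827

V is at the origin; VZ runs at 50.0° with length 23.7, so Z = (15.234, 18.155). ∠VZA = 142.8° gives ZA at 12.800° from the x-axis; with |ZA| = 13.5, A = (28.399, 21.146). ZA is perpendicular to AC, so AC runs at -77.200°; with |AC| = 12.2, C = (31.101, 9.2493). ∠ACG = 123.0° gives CG at -134.20° from the x-axis; with |CG| = 24.8, G = (13.812, -8.5300). ∠CGJ = 78.0° gives GJ at 123.80° from the x-axis; with |GJ| = 26.9, J = (-1.1526, 13.823). ∠GJT = 119.0° gives JT at 62.800° from the x-axis; with |JT| = 19.2, T = (7.6237, 30.900). Then |VT| = |T − V| = 31.827.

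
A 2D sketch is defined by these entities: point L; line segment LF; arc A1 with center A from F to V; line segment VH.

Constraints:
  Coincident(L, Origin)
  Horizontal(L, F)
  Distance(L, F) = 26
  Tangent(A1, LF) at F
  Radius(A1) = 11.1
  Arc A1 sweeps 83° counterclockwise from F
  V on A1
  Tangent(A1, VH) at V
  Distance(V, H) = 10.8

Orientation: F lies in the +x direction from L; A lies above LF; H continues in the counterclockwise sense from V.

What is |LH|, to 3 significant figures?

43.5

L is at the origin; LF is horizontal with |LF| = 26.0 and F on the +x side, so F = (26.0, 0.00). The tangent condition forces AF to be normal to LF, so A = F + (0, 11.1) = (26.0, 11.1). On A1, F sits at bearing -90° from A; an 83° counterclockwise sweep puts V at bearing -7°, so V = A + 11.1·(cos -7°, sin -7°) = (37.0, 9.75). The tangent condition forces AV to be normal to VH, so VH runs along (−sin -7°, cos -7°); with |VH| = 10.8, H = (38.3, 20.5). Then |LH| = |H − L| = 43.5.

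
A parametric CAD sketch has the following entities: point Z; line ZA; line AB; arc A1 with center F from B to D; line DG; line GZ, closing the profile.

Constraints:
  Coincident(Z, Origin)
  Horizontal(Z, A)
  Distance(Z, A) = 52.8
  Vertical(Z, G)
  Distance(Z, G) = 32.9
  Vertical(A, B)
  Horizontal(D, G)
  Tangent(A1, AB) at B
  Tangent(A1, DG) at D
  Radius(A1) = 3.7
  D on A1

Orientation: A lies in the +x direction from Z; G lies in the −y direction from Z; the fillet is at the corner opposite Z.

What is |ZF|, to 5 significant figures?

57.127

Z is at the origin; ZA is horizontal with |ZA| = 52.8 and A on the +x side, so A = (52.800, 0.0000). ZG is vertical with |ZG| = 32.9 and G on the −y side, so G = (0.0000, -32.900). The virtual corner opposite Z is at (52.800, -32.900). Since A1 is tangent to AB there, FB ⟂ AB and the tangent condition forces FD to be normal to DG, with radius 3.7, so the center F sits 3.7 in from both sides at F = (49.100, -29.200). Then |ZF| = |F − Z| = 57.127.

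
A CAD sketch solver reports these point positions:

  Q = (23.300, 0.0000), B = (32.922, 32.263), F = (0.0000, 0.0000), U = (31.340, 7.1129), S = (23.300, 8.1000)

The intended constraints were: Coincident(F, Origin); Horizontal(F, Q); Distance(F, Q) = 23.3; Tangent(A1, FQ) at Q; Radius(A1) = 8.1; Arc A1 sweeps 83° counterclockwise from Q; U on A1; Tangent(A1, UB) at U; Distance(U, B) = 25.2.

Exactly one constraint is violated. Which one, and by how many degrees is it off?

Tangent(A1, UB) at U — off by 3.40°.

F = (0.00, 0.00) ✓; F.y = 0.00, Q.y = 0.00 ✓; |FQ| = 23.30 ✓; ∠(SQ, QF) = 90.00° ✓; |SQ| = 8.100 ✓; bearing(S→U) − bearing(S→Q) = 83.00° ✓; |SU| = 8.100 ✓; ∠(SU, UB) = 86.60° ✗; |UB| = 25.20 ✓.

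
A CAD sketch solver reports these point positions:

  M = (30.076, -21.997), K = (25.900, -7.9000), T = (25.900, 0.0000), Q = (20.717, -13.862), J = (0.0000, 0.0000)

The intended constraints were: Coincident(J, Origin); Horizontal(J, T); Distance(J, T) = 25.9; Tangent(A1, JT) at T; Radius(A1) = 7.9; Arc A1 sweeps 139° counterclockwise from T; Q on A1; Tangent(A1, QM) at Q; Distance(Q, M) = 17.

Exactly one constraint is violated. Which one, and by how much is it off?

Distance(Q, M) = 17 — off by 4.60.

J = (0.00, 0.00) ✓; J.y = 0.00, T.y = 0.00 ✓; |JT| = 25.90 ✓; ∠(KT, TJ) = 90.00° ✓; |KT| = 7.900 ✓; bearing(K→Q) − bearing(K→T) = 139.0° ✓; |KQ| = 7.900 ✓; ∠(KQ, QM) = 90.00° ✓; |QM| = 12.40 ✗.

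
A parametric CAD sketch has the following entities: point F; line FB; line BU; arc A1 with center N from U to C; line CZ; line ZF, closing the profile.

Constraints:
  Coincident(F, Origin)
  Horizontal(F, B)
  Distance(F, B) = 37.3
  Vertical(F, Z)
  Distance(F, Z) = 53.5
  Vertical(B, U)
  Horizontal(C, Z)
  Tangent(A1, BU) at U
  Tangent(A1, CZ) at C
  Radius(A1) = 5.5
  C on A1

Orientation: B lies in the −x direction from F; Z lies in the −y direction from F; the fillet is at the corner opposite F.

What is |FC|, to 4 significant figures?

62.24

F is at the origin; FB is horizontal with |FB| = 37.3 and B on the −x side, so B = (-37.30, 0.000). F and Z share the same x with |FZ| = 53.5 and Z on the −y side, so Z = (0.000, -53.50). The virtual corner opposite F is at (-37.30, -53.50). Since A1 is tangent to BU there, NU ⟂ BU and the tangent condition forces NC to be normal to CZ, with radius 5.5, so the center N sits 5.5 in from both sides at N = (-31.80, -48.00). That places the tangent points at U = (-37.30, -48.00) on BU and C = (-31.80, -53.50) on CZ. Then |FC| = |C − F| = 62.24.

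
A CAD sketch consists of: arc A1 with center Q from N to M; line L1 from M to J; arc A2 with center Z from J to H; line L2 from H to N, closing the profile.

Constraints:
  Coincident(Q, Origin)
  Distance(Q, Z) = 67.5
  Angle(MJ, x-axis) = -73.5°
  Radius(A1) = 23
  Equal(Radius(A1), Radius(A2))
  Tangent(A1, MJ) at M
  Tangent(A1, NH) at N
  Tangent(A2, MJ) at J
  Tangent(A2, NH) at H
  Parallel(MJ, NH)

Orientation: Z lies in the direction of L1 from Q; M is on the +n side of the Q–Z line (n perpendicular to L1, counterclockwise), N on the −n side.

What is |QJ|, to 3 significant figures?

71.3

The slot axis is L1's direction at -73.5°, so u = (cos -73.5°, sin -73.5°) = (0.284, -0.959) and n = (−sin -73.5°, cos -73.5°) = (0.959, 0.284). Q is at the origin and Z lies 67.5 along u from Q, so Z = 67.5·u = (19.2, -64.7). Tangency of A1 to both parallel lines with radius 23.0 puts M and N at Q ± 23.0·n: M = (22.1, 6.53), N = (-22.1, -6.53). Equal radii place J and H the same way about Z: J = Z + 23.0·n = (41.2, -58.2), H = Z − 23.0·n = (-2.88, -71.3). Then |QJ| = |J − Q| = 71.3.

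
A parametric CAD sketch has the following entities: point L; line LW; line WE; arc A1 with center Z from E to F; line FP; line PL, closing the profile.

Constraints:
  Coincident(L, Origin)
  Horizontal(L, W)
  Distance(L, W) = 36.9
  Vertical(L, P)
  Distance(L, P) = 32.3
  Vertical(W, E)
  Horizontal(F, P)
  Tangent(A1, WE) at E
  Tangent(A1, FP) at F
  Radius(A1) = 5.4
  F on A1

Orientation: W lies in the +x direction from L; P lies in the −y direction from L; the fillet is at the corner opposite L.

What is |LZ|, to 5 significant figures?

41.423

L and P share the same x with |LP| = 32.3 and P on the −y side, so P = (0.0000, -32.300). The virtual corner opposite L is at (36.900, -32.300). Tangency of A1 to WE means the radius ZE is perpendicular to WE and tangency of A1 to FP means the radius ZF is perpendicular to FP, with radius 5.4, so the center Z sits 5.4 in from both sides at Z = (31.500, -26.900). Then |LZ| = |Z − L| = 41.423.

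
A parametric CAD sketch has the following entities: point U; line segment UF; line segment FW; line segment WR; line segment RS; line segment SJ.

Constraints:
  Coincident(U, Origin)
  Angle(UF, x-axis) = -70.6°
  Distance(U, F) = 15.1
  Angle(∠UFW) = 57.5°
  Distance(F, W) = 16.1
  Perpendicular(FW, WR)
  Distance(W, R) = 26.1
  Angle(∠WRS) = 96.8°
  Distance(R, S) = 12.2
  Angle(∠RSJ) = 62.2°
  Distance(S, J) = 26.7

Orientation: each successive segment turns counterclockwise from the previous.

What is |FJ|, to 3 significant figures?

13.8

U is at the origin; UF runs at -70.6° with length 15.1, so F = (5.02, -14.2). ∠UFW = 57.5° gives FW at 51.9° from the x-axis; with |FW| = 16.1, W = (14.9, -1.57). The perpendicularity gives WR at right angles to FW, so WR runs at 142°; with |WR| = 26.1, R = (-5.59, 14.5). ∠WRS = 96.8° gives RS at -135° from the x-axis; with |RS| = 12.2, S = (-14.2, 5.89). ∠RSJ = 62.2° gives SJ at -17.1° from the x-axis; with |SJ| = 26.7, J = (11.3, -1.96). Then |FJ| = |J − F| = 13.8.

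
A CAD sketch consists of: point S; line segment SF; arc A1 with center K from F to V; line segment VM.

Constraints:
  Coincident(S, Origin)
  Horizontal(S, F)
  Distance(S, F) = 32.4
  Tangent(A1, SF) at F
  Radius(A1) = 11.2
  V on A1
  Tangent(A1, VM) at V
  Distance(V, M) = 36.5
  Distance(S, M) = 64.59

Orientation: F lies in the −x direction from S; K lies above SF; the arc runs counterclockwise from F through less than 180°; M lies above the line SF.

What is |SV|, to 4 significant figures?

28.97

Checks: |KV| = 11.20 ✓; ∠(KV, VM) = 90.00° ✓; |VM| = 36.50 ✓; |SM| = 64.59 ✓.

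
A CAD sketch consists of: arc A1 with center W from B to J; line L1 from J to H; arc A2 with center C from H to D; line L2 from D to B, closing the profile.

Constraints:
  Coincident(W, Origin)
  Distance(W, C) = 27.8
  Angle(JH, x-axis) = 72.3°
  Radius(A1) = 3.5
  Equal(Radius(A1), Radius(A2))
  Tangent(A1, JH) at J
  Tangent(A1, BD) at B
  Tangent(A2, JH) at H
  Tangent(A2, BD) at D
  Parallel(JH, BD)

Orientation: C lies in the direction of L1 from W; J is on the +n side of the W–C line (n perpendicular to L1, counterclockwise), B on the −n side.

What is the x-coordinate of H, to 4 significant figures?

5.118

Tangency of A1 to both parallel lines with radius 3.5 puts J and B at W ± 3.5·n: J = (-3.334, 1.064), B = (3.334, -1.064). Equal radii place H and D the same way about C: H = C + 3.5·n = (5.118, 27.55), D = C − 3.5·n = (11.79, 25.42). So H.x = 5.118.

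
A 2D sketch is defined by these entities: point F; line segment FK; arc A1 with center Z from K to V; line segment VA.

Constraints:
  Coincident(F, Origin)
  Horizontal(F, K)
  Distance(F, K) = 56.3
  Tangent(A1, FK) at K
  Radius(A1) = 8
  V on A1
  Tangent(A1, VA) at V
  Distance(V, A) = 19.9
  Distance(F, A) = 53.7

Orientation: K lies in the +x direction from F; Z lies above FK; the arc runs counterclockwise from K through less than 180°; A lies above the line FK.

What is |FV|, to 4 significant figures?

63.10

F is at the origin; FK is horizontal with |FK| = 56.3 and K on the +x side, so K = (56.30, 0.000). Since A1 is tangent to FK there, ZK ⟂ FK, so Z = K + (0, 8) = (56.30, 8.000). Since ZV ⟂ VA (tangency), |ZA| = √(8.0² + 19.9²) = 21.45 regardless of where V sits on A1. So A lies on both circle(F, 53.7) and circle(Z, 21.45); the above-FK intersection is A = (46.40, 27.03). V is the foot of the tangent from A: V = (61.51, 14.07).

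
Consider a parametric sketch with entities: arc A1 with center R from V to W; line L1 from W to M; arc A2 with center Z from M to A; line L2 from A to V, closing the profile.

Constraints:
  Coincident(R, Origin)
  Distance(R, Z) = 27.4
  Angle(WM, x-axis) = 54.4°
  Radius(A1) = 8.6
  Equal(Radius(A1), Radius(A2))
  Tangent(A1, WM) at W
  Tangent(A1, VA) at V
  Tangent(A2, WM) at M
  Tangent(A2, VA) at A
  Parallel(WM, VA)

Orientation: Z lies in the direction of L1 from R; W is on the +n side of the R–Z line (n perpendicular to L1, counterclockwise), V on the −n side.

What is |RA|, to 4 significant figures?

28.72

Tangency of A1 to both parallel lines with radius 8.6 puts W and V at R ± 8.6·n: W = (-6.993, 5.006), V = (6.993, -5.006). Equal radii place M and A the same way about Z: M = Z + 8.6·n = (8.958, 27.29), A = Z − 8.6·n = (22.94, 17.27). Then |RA| = |A − R| = 28.72.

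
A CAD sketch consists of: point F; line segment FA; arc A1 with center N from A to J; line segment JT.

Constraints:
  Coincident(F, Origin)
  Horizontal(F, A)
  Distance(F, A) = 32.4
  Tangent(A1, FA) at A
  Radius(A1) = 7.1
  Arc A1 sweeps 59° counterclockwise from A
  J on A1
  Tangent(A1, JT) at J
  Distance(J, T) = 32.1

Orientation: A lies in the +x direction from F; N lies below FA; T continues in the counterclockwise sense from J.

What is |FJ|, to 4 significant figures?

26.54

F is at the origin; FA is horizontal with |FA| = 32.4 and A on the +x side, so A = (32.40, 0.000). The tangent condition forces NA to be normal to FA, so N = A + (0, -7.1) = (32.40, -7.100). On A1, A sits at bearing 90° from N; a 59° counterclockwise sweep puts J at bearing 149°, so J = N + 7.1·(cos 149°, sin 149°) = (26.31, -3.443). Then |FJ| = |J − F| = 26.54.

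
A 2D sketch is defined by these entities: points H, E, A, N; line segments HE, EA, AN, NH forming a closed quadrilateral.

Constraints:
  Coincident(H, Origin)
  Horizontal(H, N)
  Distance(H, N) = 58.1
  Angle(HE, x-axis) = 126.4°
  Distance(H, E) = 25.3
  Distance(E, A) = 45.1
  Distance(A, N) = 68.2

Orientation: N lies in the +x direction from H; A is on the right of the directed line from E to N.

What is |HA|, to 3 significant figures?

24.5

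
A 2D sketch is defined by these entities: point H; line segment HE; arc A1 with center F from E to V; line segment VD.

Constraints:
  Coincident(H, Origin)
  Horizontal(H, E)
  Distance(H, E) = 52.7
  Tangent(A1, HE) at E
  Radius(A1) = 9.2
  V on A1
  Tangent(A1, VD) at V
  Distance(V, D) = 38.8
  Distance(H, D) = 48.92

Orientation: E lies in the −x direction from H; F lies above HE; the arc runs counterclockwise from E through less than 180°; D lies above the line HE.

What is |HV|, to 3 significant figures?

44.7

H is at the origin; H and E share the same y with |HE| = 52.7 and E on the −x side, so E = (-52.7, 0.00). A1 meets HE tangentially, so FE is at right angles to HE, so F = E + (0, 9.2) = (-52.7, 9.20). Since FV ⟂ VD (tangency), |FD| = √(9.2² + 38.8²) = 39.9 regardless of where V sits on A1. So D lies on both circle(H, 48.92) and circle(F, 39.9); the above-HE intersection is D = (-27.7, 40.3). V is the foot of the tangent from D: V = (-44.4, 5.25).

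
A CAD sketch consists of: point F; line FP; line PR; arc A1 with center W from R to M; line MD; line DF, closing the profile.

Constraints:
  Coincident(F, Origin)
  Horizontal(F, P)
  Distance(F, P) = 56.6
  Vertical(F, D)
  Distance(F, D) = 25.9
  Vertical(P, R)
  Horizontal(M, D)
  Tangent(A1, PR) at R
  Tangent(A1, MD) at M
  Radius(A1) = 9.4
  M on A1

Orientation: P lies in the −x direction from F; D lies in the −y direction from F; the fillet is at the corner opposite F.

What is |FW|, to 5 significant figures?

50.001

F is at the origin; F and P share the same y with |FP| = 56.6 and P on the −x side, so P = (-56.600, 0.0000). F and D share the same x with |FD| = 25.9 and D on the −y side, so D = (0.0000, -25.900). The virtual corner opposite F is at (-56.600, -25.900). The tangent condition forces WR to be normal to PR and since A1 is tangent to MD there, WM ⟂ MD, with radius 9.4, so the center W sits 9.4 in from both sides at W = (-47.200, -16.500). Then |FW| = |W − F| = 50.001.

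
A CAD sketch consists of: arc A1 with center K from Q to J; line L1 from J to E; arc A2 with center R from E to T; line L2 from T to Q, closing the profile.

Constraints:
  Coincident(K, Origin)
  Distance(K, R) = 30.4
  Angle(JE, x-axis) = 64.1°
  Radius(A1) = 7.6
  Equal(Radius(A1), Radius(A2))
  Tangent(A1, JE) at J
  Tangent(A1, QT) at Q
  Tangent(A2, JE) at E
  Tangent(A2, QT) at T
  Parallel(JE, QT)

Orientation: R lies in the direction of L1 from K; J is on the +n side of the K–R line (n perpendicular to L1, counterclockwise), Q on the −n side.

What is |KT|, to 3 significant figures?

31.3

The slot axis is L1's direction at 64.1°, so u = (cos 64.1°, sin 64.1°) = (0.437, 0.900) and n = (−sin 64.1°, cos 64.1°) = (-0.900, 0.437). K is at the origin and R lies 30.4 along u from K, so R = 30.4·u = (13.3, 27.3). Tangency of A1 to both parallel lines with radius 7.6 puts J and Q at K ± 7.6·n: J = (-6.84, 3.32), Q = (6.84, -3.32). Equal radii place E and T the same way about R: E = R + 7.6·n = (6.44, 30.7), T = R − 7.6·n = (20.1, 24.0). Then |KT| = |T − K| = 31.3.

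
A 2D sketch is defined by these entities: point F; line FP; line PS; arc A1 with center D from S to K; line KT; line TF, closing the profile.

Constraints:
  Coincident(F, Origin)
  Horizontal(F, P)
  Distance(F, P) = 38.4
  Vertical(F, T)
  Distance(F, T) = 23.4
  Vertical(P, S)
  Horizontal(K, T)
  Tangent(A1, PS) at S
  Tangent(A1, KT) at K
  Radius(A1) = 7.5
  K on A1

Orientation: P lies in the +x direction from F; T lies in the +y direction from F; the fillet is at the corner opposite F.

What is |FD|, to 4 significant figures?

34.75

F is at the origin; FP is horizontal with |FP| = 38.4 and P on the +x side, so P = (38.40, 0.000). F and T share the same x with |FT| = 23.4 and T on the +y side, so T = (0.000, 23.40). The virtual corner opposite F is at (38.40, 23.40). The tangent condition forces DS to be normal to PS and the tangent condition forces DK to be normal to KT, with radius 7.5, so the center D sits 7.5 in from both sides at D = (30.90, 15.90). Then |FD| = |D − F| = 34.75.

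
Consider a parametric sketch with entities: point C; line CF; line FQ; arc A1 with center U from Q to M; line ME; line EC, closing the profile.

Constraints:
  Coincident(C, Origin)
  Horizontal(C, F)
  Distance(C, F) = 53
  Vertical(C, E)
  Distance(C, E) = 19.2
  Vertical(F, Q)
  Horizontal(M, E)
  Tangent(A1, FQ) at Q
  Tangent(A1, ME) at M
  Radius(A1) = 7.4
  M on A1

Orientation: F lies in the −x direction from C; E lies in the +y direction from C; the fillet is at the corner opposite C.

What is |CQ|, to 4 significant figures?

54.30

C is at the origin; C and F share the same y with |CF| = 53.0 and F on the −x side, so F = (-53.00, 0.000). CE is vertical with |CE| = 19.2 and E on the +y side, so E = (0.000, 19.20). The virtual corner opposite C is at (-53.00, 19.20). Since A1 is tangent to FQ there, UQ ⟂ FQ and tangency of A1 to ME means the radius UM is perpendicular to ME, with radius 7.4, so the center U sits 7.4 in from both sides at U = (-45.60, 11.80). That places the tangent points at Q = (-53.00, 11.80) on FQ and M = (-45.60, 19.20) on ME. Then |CQ| = |Q − C| = 54.30.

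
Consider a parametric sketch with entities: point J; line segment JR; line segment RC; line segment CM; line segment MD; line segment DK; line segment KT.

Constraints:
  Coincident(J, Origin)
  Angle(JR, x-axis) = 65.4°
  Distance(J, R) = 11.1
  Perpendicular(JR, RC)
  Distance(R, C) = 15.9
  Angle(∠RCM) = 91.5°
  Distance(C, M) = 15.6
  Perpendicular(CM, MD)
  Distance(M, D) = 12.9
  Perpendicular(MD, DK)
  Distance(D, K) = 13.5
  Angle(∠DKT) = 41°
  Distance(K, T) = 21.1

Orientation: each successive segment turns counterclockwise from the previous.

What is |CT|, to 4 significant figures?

18.05

J is at the origin; JR runs at 65.4° with length 11.1, so R = (4.621, 10.09). JR ⟂ RC, so RC runs at 155.4°; with |RC| = 15.9, C = (-9.836, 16.71). ∠RCM = 91.5° gives CM at -116.1° from the x-axis; with |CM| = 15.6, M = (-16.70, 2.702). CM is perpendicular to MD, so MD runs at -26.10°; with |MD| = 12.9, D = (-5.115, -2.973). MD is perpendicular to DK, so DK runs at 63.90°; with |DK| = 13.5, K = (0.8245, 9.150). ∠DKT = 41.0° gives KT at -157.1° from the x-axis; with |KT| = 21.1, T = (-18.61, 0.9398). Then |CT| = |T − C| = 18.05.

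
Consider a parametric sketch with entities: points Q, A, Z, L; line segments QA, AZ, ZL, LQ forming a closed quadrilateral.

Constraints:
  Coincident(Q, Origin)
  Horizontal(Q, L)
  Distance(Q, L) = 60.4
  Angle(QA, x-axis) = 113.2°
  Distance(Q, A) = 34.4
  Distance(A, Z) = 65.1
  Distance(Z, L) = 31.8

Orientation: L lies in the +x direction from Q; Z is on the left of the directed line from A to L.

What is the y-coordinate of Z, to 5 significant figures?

30.541

Checks: |AZ| = 65.10 ✓; |ZL| = 31.80 ✓.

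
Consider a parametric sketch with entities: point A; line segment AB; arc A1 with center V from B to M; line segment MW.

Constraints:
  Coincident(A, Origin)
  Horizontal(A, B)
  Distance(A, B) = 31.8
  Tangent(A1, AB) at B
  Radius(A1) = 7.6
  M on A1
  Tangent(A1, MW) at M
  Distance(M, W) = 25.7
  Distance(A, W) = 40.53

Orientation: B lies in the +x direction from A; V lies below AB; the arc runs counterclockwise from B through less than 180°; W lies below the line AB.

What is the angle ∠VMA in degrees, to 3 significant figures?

165°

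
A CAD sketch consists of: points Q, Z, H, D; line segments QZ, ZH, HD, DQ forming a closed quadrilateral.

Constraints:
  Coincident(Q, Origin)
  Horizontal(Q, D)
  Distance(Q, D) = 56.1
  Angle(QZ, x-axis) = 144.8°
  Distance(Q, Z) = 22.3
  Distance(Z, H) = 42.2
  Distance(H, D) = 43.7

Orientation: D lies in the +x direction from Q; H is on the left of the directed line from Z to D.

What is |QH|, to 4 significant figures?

34.44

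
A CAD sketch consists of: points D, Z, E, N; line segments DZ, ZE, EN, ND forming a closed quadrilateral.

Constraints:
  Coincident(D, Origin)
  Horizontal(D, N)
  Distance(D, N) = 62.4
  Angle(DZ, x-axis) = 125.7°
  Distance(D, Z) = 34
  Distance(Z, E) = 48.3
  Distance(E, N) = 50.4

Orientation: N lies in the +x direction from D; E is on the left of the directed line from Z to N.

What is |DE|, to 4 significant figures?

45.78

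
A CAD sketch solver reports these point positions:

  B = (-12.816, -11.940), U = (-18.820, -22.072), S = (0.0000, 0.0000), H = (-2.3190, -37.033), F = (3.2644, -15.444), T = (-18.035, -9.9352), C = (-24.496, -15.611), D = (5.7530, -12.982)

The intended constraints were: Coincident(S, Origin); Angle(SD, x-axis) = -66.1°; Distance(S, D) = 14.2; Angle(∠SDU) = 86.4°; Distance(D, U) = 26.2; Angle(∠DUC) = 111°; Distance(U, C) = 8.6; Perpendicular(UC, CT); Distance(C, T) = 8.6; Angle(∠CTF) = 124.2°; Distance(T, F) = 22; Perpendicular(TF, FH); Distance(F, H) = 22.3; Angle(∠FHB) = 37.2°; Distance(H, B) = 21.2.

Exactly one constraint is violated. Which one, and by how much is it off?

Distance(H, B) = 21.2 — off by 6.00.

S = (0.00, 0.00) ✓; SD at -66.10° ✓; |SD| = 14.20 ✓; ∠SDU = 86.40° ✓; |DU| = 26.20 ✓; ∠DUC = 111.0° ✓; |UC| = 8.600 ✓; ∠(UC, CT) = 90.00° ✓; |CT| = 8.600 ✓; ∠CTF = 124.2° ✓; |TF| = 22.00 ✓; ∠(TF, FH) = 90.00° ✓; |FH| = 22.30 ✓; ∠FHB = 37.20° ✓; |HB| = 27.20 ✗.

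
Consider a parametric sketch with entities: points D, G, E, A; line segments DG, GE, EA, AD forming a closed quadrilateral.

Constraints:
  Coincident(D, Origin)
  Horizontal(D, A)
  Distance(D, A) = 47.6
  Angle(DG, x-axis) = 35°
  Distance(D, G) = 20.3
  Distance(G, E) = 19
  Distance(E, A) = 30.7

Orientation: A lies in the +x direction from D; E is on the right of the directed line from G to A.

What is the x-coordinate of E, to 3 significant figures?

17.8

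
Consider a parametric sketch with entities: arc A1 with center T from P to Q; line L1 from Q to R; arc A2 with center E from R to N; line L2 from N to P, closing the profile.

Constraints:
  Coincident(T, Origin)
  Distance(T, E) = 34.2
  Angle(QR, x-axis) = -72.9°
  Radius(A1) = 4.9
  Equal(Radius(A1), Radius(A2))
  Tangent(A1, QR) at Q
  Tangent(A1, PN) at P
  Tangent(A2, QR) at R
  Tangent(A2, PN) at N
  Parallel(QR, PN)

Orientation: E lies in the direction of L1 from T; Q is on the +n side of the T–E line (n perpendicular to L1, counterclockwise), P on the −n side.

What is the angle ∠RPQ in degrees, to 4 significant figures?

74.01°

Tangency of A1 to both parallel lines with radius 4.9 puts Q and P at T ± 4.9·n: Q = (4.683, 1.441), P = (-4.683, -1.441). Equal radii place R and N the same way about E: R = E + 4.9·n = (14.74, -31.25), N = E − 4.9·n = (5.373, -34.13). Then cos ∠RPQ = PR·PQ / (|PR||PQ|), giving 74.01°.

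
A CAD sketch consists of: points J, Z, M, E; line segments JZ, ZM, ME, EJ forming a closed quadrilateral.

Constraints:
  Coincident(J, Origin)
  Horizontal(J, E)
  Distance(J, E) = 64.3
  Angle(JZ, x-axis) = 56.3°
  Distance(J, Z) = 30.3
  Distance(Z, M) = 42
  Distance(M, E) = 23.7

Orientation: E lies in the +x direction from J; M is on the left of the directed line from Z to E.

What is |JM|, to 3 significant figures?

63.1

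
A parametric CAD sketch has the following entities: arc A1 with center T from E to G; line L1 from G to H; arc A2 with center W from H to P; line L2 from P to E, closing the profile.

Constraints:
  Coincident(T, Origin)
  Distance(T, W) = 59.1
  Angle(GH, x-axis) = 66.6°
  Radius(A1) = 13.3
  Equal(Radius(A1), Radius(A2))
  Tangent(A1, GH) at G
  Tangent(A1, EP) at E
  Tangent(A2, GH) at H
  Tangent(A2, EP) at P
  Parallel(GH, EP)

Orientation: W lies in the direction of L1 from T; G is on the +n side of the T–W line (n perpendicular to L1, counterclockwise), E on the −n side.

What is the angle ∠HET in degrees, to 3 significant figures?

65.8°

The slot axis is L1's direction at 66.6°, so u = (cos 66.6°, sin 66.6°) = (0.397, 0.918) and n = (−sin 66.6°, cos 66.6°) = (-0.918, 0.397). T is at the origin and W lies 59.1 along u from T, so W = 59.1·u = (23.5, 54.2). Tangency of A1 to both parallel lines with radius 13.3 puts G and E at T ± 13.3·n: G = (-12.2, 5.28), E = (12.2, -5.28). Equal radii place H and P the same way about W: H = W + 13.3·n = (11.3, 59.5), P = W − 13.3·n = (35.7, 49.0). Then cos ∠HET = EH·ET / (|EH||ET|), giving 65.8°.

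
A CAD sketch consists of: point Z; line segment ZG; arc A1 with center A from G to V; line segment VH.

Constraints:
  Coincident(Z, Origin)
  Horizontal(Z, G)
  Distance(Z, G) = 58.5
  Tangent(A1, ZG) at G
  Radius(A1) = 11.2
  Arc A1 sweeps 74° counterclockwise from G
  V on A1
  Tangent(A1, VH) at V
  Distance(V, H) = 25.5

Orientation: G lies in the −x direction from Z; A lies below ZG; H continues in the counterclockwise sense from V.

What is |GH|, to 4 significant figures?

37.16

Z is at the origin; ZG is horizontal with |ZG| = 58.5 and G on the −x side, so G = (-58.50, 0.000). Since A1 is tangent to ZG there, AG ⟂ ZG, so A = G + (0, -11.2) = (-58.50, -11.20). On A1, G sits at bearing 90° from A; a 74° counterclockwise sweep puts V at bearing 164°, so V = A + 11.2·(cos 164°, sin 164°) = (-69.27, -8.113). A1 meets VH tangentially, so AV is at right angles to VH, so VH runs along (−sin 164°, cos 164°); with |VH| = 25.5, H = (-76.29, -32.63). Then |GH| = |H − G| = 37.16.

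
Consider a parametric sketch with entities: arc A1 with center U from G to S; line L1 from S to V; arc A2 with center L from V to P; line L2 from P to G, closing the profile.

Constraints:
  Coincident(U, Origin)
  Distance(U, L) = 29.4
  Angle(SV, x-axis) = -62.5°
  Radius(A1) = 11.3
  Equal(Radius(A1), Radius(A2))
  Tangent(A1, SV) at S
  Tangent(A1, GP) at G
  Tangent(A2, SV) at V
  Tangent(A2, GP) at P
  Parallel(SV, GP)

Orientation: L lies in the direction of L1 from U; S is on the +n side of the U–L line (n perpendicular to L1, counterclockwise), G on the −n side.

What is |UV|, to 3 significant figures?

31.5

Tangency of A1 to both parallel lines with radius 11.3 puts S and G at U ± 11.3·n: S = (10.0, 5.22), G = (-10.0, -5.22). Equal radii place V and P the same way about L: V = L + 11.3·n = (23.6, -20.9), P = L − 11.3·n = (3.55, -31.3). Then |UV| = |V − U| = 31.5.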